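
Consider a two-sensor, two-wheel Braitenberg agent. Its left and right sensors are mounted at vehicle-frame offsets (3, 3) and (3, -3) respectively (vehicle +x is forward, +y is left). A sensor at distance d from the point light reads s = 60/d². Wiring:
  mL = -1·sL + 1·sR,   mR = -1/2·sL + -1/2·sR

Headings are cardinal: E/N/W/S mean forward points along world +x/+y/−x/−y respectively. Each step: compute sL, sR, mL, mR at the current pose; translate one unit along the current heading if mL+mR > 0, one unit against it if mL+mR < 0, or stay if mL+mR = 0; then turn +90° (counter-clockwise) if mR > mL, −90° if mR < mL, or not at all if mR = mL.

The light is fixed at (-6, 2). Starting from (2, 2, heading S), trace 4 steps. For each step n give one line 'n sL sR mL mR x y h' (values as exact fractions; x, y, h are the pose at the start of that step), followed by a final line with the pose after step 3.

0 6/13 30/17 288/221 -246/221 2 2 S
1 60/41 60/29 720/1189 -2100/1189 2 1 W
2 3/2 15/37 -81/74 -141/148 3 1 N
3 60/61 60/37 1440/2257 -2940/2257 3 0 W
final 4 0 N

n=0: pose=(2,2,S); sL=6/13, sR=30/17; mL=288/221, mR=-246/221; mL+mR=42/221 → advance +1; mR−mL=-534/221 → turn -1·90°
n=1: pose=(2,1,W); sL=60/41, sR=60/29; mL=720/1189, mR=-2100/1189; mL+mR=-1380/1189 → advance -1; mR−mL=-2820/1189 → turn -1·90°
n=2: pose=(3,1,N); sL=3/2, sR=15/37; mL=-81/74, mR=-141/148; mL+mR=-303/148 → advance -1; mR−mL=21/148 → turn +1·90°
n=3: pose=(3,0,W); sL=60/61, sR=60/37; mL=1440/2257, mR=-2940/2257; mL+mR=-1500/2257 → advance -1; mR−mL=-4380/2257 → turn -1·90°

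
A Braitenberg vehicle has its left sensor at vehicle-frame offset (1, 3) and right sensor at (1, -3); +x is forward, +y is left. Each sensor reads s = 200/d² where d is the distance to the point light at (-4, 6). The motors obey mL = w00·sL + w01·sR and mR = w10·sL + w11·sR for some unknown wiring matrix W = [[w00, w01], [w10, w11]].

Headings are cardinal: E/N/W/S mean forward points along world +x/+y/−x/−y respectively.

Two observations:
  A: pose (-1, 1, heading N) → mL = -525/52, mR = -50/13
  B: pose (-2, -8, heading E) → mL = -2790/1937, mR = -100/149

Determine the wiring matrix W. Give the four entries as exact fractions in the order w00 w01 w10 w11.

-1/2 -1 0 -1

obs A: pose=(-1,1,N) → sL=25/2, sR=50/13, mL=-525/52, mR=-50/13
obs B: pose=(-2,-8,E) → sL=20/13, sR=100/149, mL=-2790/1937, mR=-100/149
sensor matrix S = [[25/2, 50/13], [20/13, 100/149]]; det S = 62250/25181
solve [mL_A; mL_B] = S·[w00; w01] and [mR_A; mR_B] = S·[w10; w11]:
  w00 = -1/2, w01 = -1, w10 = 0, w11 = -1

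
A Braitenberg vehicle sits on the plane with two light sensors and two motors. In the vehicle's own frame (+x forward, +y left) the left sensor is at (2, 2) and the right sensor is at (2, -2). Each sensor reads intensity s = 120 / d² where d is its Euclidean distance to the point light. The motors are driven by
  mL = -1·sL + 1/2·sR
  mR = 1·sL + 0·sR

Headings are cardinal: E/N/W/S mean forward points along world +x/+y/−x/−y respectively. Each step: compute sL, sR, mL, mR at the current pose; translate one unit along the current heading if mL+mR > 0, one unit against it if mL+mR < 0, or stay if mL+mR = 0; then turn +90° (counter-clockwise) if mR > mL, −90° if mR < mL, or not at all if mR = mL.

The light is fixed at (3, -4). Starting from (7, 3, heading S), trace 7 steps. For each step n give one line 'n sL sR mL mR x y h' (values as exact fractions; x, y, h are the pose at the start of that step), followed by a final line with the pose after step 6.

0 120/61 120/29 180/1769 120/61 7 3 S
1 6/5 30/13 -3/65 6/5 7 2 E
2 120/73 120/113 -9180/8249 120/73 8 2 N
3 60/17 4/3 -146/51 60/17 8 3 W
4 120/61 120/29 180/1769 120/61 7 3 S
5 6/5 30/13 -3/65 6/5 7 2 E
6 120/73 120/113 -9180/8249 120/73 8 2 N
final 8 3 W

n=0: pose=(7,3,S); sL=120/61, sR=120/29; mL=180/1769, mR=120/61; mL+mR=60/29 → advance +1; mR−mL=3300/1769 → turn +1·90°
n=1: pose=(7,2,E); sL=6/5, sR=30/13; mL=-3/65, mR=6/5; mL+mR=15/13 → advance +1; mR−mL=81/65 → turn +1·90°
n=2: pose=(8,2,N); sL=120/73, sR=120/113; mL=-9180/8249, mR=120/73; mL+mR=60/113 → advance +1; mR−mL=22740/8249 → turn +1·90°
n=3: pose=(8,3,W); sL=60/17, sR=4/3; mL=-146/51, mR=60/17; mL+mR=2/3 → advance +1; mR−mL=326/51 → turn +1·90°
n=4: pose=(7,3,S); sL=120/61, sR=120/29; mL=180/1769, mR=120/61; mL+mR=60/29 → advance +1; mR−mL=3300/1769 → turn +1·90°
n=5: pose=(7,2,E); sL=6/5, sR=30/13; mL=-3/65, mR=6/5; mL+mR=15/13 → advance +1; mR−mL=81/65 → turn +1·90°
n=6: pose=(8,2,N); sL=120/73, sR=120/113; mL=-9180/8249, mR=120/73; mL+mR=60/113 → advance +1; mR−mL=22740/8249 → turn +1·90°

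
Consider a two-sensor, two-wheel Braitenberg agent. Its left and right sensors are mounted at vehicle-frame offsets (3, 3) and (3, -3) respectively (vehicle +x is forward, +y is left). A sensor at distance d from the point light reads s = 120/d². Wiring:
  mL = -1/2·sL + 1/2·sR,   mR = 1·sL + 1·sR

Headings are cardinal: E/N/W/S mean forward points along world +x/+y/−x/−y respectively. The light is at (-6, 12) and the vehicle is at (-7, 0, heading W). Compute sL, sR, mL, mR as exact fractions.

left sensor world pos  = (-10, -3); dL² = 241
right sensor world pos = (-10, 3); dR² = 97
sL = 120/241 = 120/241
sR = 120/97 = 120/97
mL = -1/2·sL + 1/2·sR = 8640/23377
mR = 1·sL + 1·sR = 40560/23377

120/241 120/97 8640/23377 40560/23377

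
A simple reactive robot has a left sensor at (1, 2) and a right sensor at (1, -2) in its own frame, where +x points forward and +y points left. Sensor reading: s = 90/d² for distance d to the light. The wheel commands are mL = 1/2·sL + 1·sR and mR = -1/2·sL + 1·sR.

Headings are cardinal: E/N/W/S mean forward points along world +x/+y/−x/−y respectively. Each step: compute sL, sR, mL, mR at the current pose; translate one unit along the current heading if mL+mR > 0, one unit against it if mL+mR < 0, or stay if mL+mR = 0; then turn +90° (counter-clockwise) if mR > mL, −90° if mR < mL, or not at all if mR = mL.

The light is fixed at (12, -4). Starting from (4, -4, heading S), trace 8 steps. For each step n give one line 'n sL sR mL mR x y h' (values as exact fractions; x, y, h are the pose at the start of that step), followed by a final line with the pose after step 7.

n=0: pose=(4,-4,S); sL=90/37, sR=90/101; mL=7875/3737, mR=-1215/3737; mL+mR=180/101 → advance +1; mR−mL=-90/37 → turn -1·90°
n=1: pose=(4,-5,W); sL=1, sR=45/41; mL=131/82, mR=49/82; mL+mR=90/41 → advance +1; mR−mL=-1 → turn -1·90°
n=2: pose=(3,-5,N); sL=90/121, sR=90/49; mL=13095/5929, mR=8685/5929; mL+mR=180/49 → advance +1; mR−mL=-90/121 → turn -1·90°
n=3: pose=(3,-4,E); sL=45/34, sR=45/34; mL=135/68, mR=45/68; mL+mR=45/17 → advance +1; mR−mL=-45/34 → turn -1·90°
n=4: pose=(4,-4,S); sL=90/37, sR=90/101; mL=7875/3737, mR=-1215/3737; mL+mR=180/101 → advance +1; mR−mL=-90/37 → turn -1·90°
n=5: pose=(4,-5,W); sL=1, sR=45/41; mL=131/82, mR=49/82; mL+mR=90/41 → advance +1; mR−mL=-1 → turn -1·90°
n=6: pose=(3,-5,N); sL=90/121, sR=90/49; mL=13095/5929, mR=8685/5929; mL+mR=180/49 → advance +1; mR−mL=-90/121 → turn -1·90°
n=7: pose=(3,-4,E); sL=45/34, sR=45/34; mL=135/68, mR=45/68; mL+mR=45/17 → advance +1; mR−mL=-45/34 → turn -1·90°

0 90/37 90/101 7875/3737 -1215/3737 4 -4 S
1 1 45/41 131/82 49/82 4 -5 W
2 90/121 90/49 13095/5929 8685/5929 3 -5 N
3 45/34 45/34 135/68 45/68 3 -4 E
4 90/37 90/101 7875/3737 -1215/3737 4 -4 S
5 1 45/41 131/82 49/82 4 -5 W
6 90/121 90/49 13095/5929 8685/5929 3 -5 N
7 45/34 45/34 135/68 45/68 3 -4 E
final 4 -4 S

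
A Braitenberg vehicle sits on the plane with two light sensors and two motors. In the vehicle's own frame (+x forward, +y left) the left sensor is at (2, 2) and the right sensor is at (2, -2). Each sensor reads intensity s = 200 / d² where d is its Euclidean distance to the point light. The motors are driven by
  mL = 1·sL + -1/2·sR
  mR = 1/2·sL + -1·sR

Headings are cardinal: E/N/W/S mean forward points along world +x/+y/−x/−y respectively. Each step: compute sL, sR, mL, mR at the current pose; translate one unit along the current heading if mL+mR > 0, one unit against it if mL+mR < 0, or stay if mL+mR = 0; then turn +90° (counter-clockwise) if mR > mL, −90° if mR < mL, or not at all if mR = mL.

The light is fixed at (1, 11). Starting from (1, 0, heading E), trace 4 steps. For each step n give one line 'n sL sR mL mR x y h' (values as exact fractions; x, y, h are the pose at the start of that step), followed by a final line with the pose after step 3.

0 40/17 200/173 5220/2941 60/2941 1 0 E
1 100/89 20/17 810/1513 -930/1513 2 0 S
2 40/29 40/13 -60/377 -900/377 2 1 W
3 25/8 5/2 15/8 -15/16 3 1 N
final 3 2 E

n=0: pose=(1,0,E); sL=40/17, sR=200/173; mL=5220/2941, mR=60/2941; mL+mR=5280/2941 → advance +1; mR−mL=-5160/2941 → turn -1·90°
n=1: pose=(2,0,S); sL=100/89, sR=20/17; mL=810/1513, mR=-930/1513; mL+mR=-120/1513 → advance -1; mR−mL=-1740/1513 → turn -1·90°
n=2: pose=(2,1,W); sL=40/29, sR=40/13; mL=-60/377, mR=-900/377; mL+mR=-960/377 → advance -1; mR−mL=-840/377 → turn -1·90°
n=3: pose=(3,1,N); sL=25/8, sR=5/2; mL=15/8, mR=-15/16; mL+mR=15/16 → advance +1; mR−mL=-45/16 → turn -1·90°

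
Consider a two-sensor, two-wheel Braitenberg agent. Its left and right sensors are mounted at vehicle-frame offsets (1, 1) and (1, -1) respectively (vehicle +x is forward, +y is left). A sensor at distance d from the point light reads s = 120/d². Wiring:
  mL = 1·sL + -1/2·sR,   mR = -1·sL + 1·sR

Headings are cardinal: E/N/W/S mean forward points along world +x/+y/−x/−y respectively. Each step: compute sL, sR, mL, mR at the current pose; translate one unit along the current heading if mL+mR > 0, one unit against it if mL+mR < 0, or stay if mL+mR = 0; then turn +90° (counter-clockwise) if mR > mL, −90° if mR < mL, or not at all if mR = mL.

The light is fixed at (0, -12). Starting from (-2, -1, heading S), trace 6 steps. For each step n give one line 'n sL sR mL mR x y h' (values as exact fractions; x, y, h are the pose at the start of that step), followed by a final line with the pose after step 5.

0 120/101 120/109 7020/11009 -960/11009 -2 -1 S
1 4/3 12/13 34/39 -16/39 -2 -2 W
2 120/137 24/25 1356/3425 288/3425 -3 -2 N
3 30/37 15/13 225/962 165/481 -3 -1 E
4 40/51 24/29 548/1479 64/1479 -2 -1 N
5 12/17 60/61 222/1037 288/1037 -2 0 E
final -1 0 N

n=0: pose=(-2,-1,S); sL=120/101, sR=120/109; mL=7020/11009, mR=-960/11009; mL+mR=60/109 → advance +1; mR−mL=-7980/11009 → turn -1·90°
n=1: pose=(-2,-2,W); sL=4/3, sR=12/13; mL=34/39, mR=-16/39; mL+mR=6/13 → advance +1; mR−mL=-50/39 → turn -1·90°
n=2: pose=(-3,-2,N); sL=120/137, sR=24/25; mL=1356/3425, mR=288/3425; mL+mR=12/25 → advance +1; mR−mL=-1068/3425 → turn -1·90°
n=3: pose=(-3,-1,E); sL=30/37, sR=15/13; mL=225/962, mR=165/481; mL+mR=15/26 → advance +1; mR−mL=105/962 → turn +1·90°
n=4: pose=(-2,-1,N); sL=40/51, sR=24/29; mL=548/1479, mR=64/1479; mL+mR=12/29 → advance +1; mR−mL=-484/1479 → turn -1·90°
n=5: pose=(-2,0,E); sL=12/17, sR=60/61; mL=222/1037, mR=288/1037; mL+mR=30/61 → advance +1; mR−mL=66/1037 → turn +1·90°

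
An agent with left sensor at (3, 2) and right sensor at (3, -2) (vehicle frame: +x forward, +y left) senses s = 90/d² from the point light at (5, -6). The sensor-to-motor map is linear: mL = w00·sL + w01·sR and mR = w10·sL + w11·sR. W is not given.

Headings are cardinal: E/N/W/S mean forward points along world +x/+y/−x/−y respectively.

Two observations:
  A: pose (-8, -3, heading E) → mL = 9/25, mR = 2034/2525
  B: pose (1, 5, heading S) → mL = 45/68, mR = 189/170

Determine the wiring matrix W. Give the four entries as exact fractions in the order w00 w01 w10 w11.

1/2 0 1/2 1/2

obs A: pose=(-8,-3,E) → sL=18/25, sR=90/101, mL=9/25, mR=2034/2525
obs B: pose=(1,5,S) → sL=45/34, sR=9/10, mL=45/68, mR=189/170
sensor matrix S = [[18/25, 90/101], [45/34, 9/10]]; det S = -114048/214625
solve [mL_A; mL_B] = S·[w00; w01] and [mR_A; mR_B] = S·[w10; w11]:
  w00 = 1/2, w01 = 0, w10 = 1/2, w11 = 1/2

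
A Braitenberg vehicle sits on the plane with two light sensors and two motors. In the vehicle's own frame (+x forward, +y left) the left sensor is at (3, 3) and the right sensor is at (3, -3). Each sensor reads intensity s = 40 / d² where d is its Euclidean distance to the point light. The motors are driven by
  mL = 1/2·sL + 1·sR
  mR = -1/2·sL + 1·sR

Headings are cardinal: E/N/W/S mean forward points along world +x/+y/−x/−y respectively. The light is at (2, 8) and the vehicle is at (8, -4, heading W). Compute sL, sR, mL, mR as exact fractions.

20/117 4/9 62/117 14/39

left sensor world pos  = (5, -7); dL² = 234
right sensor world pos = (5, -1); dR² = 90
sL = 40/234 = 20/117
sR = 40/90 = 4/9
mL = 1/2·sL + 1·sR = 62/117
mR = -1/2·sL + 1·sR = 14/39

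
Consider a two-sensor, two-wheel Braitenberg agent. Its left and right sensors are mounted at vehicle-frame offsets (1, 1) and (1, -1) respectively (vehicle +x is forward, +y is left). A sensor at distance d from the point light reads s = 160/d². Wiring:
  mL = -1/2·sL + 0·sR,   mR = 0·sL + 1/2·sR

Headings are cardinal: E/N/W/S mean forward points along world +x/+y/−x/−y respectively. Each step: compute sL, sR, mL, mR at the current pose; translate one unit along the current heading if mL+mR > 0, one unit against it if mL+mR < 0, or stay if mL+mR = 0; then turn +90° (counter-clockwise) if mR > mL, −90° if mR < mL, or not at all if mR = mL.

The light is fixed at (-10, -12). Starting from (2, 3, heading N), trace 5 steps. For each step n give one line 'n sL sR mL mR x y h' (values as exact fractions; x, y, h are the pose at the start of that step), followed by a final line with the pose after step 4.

n=0: pose=(2,3,N); sL=160/377, sR=32/85; mL=-80/377, mR=16/85; mL+mR=-768/32045 → advance -1; mR−mL=12832/32045 → turn +1·90°
n=1: pose=(2,2,W); sL=16/29, sR=80/173; mL=-8/29, mR=40/173; mL+mR=-224/5017 → advance -1; mR−mL=2544/5017 → turn +1·90°
n=2: pose=(3,2,S); sL=32/73, sR=160/313; mL=-16/73, mR=80/313; mL+mR=832/22849 → advance +1; mR−mL=10848/22849 → turn +1·90°
n=3: pose=(3,1,E); sL=20/49, sR=8/17; mL=-10/49, mR=4/17; mL+mR=26/833 → advance +1; mR−mL=366/833 → turn +1·90°
n=4: pose=(4,1,N); sL=32/73, sR=160/421; mL=-16/73, mR=80/421; mL+mR=-896/30733 → advance -1; mR−mL=12576/30733 → turn +1·90°

0 160/377 32/85 -80/377 16/85 2 3 N
1 16/29 80/173 -8/29 40/173 2 2 W
2 32/73 160/313 -16/73 80/313 3 2 S
3 20/49 8/17 -10/49 4/17 3 1 E
4 32/73 160/421 -16/73 80/421 4 1 N
final 4 0 W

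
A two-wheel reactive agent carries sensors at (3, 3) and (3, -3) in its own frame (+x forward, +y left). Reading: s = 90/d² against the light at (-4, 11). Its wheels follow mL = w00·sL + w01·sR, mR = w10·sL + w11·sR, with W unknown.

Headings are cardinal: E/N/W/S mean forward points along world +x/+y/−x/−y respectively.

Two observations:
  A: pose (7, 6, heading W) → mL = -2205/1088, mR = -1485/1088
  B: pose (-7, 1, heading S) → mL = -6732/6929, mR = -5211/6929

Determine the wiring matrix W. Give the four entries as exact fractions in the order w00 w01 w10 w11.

obs A: pose=(7,6,W) → sL=45/64, sR=45/34, mL=-2205/1088, mR=-1485/1088
obs B: pose=(-7,1,S) → sL=90/169, sR=18/41, mL=-6732/6929, mR=-5211/6929
sensor matrix S = [[45/64, 45/34], [90/169, 18/41]]; det S = -1493235/3769376
solve [mL_A; mL_B] = S·[w00; w01] and [mR_A; mR_B] = S·[w10; w11]:
  w00 = -1, w01 = -1, w10 = -1, w11 = -1/2

-1 -1 -1 -1/2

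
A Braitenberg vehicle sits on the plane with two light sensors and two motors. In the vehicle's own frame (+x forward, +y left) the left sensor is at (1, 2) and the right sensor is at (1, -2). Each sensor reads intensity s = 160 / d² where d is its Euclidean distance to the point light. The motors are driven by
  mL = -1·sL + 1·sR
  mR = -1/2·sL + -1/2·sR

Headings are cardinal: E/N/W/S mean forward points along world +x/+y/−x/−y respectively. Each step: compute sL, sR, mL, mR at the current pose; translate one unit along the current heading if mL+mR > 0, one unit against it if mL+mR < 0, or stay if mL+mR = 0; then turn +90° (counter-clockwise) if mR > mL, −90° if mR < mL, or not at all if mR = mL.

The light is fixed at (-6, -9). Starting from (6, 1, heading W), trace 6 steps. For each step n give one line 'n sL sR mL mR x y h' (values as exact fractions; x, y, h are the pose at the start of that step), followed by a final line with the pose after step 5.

n=0: pose=(6,1,W); sL=32/37, sR=32/53; mL=-512/1961, mR=-1440/1961; mL+mR=-1952/1961 → advance -1; mR−mL=-928/1961 → turn -1·90°
n=1: pose=(7,1,N); sL=80/121, sR=80/173; mL=-4160/20933, mR=-11760/20933; mL+mR=-15920/20933 → advance -1; mR−mL=-7600/20933 → turn -1·90°
n=2: pose=(7,0,E); sL=160/317, sR=32/49; mL=2304/15533, mR=-8992/15533; mL+mR=-6688/15533 → advance -1; mR−mL=-11296/15533 → turn -1·90°
n=3: pose=(6,0,S); sL=8/13, sR=40/41; mL=192/533, mR=-424/533; mL+mR=-232/533 → advance -1; mR−mL=-616/533 → turn -1·90°
n=4: pose=(6,1,W); sL=32/37, sR=32/53; mL=-512/1961, mR=-1440/1961; mL+mR=-1952/1961 → advance -1; mR−mL=-928/1961 → turn -1·90°
n=5: pose=(7,1,N); sL=80/121, sR=80/173; mL=-4160/20933, mR=-11760/20933; mL+mR=-15920/20933 → advance -1; mR−mL=-7600/20933 → turn -1·90°

0 32/37 32/53 -512/1961 -1440/1961 6 1 W
1 80/121 80/173 -4160/20933 -11760/20933 7 1 N
2 160/317 32/49 2304/15533 -8992/15533 7 0 E
3 8/13 40/41 192/533 -424/533 6 0 S
4 32/37 32/53 -512/1961 -1440/1961 6 1 W
5 80/121 80/173 -4160/20933 -11760/20933 7 1 N
final 7 0 E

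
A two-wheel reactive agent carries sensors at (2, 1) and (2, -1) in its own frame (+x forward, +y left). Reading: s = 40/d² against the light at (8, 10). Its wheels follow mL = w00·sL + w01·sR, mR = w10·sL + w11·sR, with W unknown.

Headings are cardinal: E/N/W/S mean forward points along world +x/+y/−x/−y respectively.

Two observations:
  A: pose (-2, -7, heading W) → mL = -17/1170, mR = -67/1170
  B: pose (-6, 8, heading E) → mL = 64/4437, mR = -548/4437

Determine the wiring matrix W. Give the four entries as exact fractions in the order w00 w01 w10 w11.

obs A: pose=(-2,-7,W) → sL=10/117, sR=1/10, mL=-17/1170, mR=-67/1170
obs B: pose=(-6,8,E) → sL=8/29, sR=40/153, mL=64/4437, mR=-548/4437
sensor matrix S = [[10/117, 1/10], [8/29, 40/153]]; det S = -13604/2595645
solve [mL_A; mL_B] = S·[w00; w01] and [mR_A; mR_B] = S·[w10; w11]:
  w00 = 1, w01 = -1, w10 = 1/2, w11 = -1

1 -1 1/2 -1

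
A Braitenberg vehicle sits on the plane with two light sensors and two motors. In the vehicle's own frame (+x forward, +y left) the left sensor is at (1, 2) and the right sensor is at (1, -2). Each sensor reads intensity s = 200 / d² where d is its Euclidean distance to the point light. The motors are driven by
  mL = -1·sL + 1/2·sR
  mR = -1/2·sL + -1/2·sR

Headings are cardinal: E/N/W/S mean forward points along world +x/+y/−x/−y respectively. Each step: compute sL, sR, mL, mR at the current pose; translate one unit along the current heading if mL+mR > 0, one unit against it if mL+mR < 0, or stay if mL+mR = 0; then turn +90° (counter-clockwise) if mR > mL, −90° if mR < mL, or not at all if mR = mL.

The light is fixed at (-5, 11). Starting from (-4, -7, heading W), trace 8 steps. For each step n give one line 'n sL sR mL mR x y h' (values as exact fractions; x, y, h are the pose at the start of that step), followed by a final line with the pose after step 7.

n=0: pose=(-4,-7,W); sL=1/2, sR=25/32; mL=-7/64, mR=-41/64; mL+mR=-3/4 → advance -1; mR−mL=-17/32 → turn -1·90°
n=1: pose=(-3,-7,N); sL=200/289, sR=40/61; mL=-6420/17629, mR=-11880/17629; mL+mR=-300/289 → advance -1; mR−mL=-5460/17629 → turn -1·90°
n=2: pose=(-3,-8,E); sL=100/149, sR=4/9; mL=-602/1341, mR=-748/1341; mL+mR=-150/149 → advance -1; mR−mL=-146/1341 → turn -1·90°
n=3: pose=(-4,-8,S); sL=200/409, sR=200/401; mL=-39300/164009, mR=-81000/164009; mL+mR=-300/409 → advance -1; mR−mL=-41700/164009 → turn -1·90°
n=4: pose=(-4,-7,W); sL=1/2, sR=25/32; mL=-7/64, mR=-41/64; mL+mR=-3/4 → advance -1; mR−mL=-17/32 → turn -1·90°
n=5: pose=(-3,-7,N); sL=200/289, sR=40/61; mL=-6420/17629, mR=-11880/17629; mL+mR=-300/289 → advance -1; mR−mL=-5460/17629 → turn -1·90°
n=6: pose=(-3,-8,E); sL=100/149, sR=4/9; mL=-602/1341, mR=-748/1341; mL+mR=-150/149 → advance -1; mR−mL=-146/1341 → turn -1·90°
n=7: pose=(-4,-8,S); sL=200/409, sR=200/401; mL=-39300/164009, mR=-81000/164009; mL+mR=-300/409 → advance -1; mR−mL=-41700/164009 → turn -1·90°

0 1/2 25/32 -7/64 -41/64 -4 -7 W
1 200/289 40/61 -6420/17629 -11880/17629 -3 -7 N
2 100/149 4/9 -602/1341 -748/1341 -3 -8 E
3 200/409 200/401 -39300/164009 -81000/164009 -4 -8 S
4 1/2 25/32 -7/64 -41/64 -4 -7 W
5 200/289 40/61 -6420/17629 -11880/17629 -3 -7 N
6 100/149 4/9 -602/1341 -748/1341 -3 -8 E
7 200/409 200/401 -39300/164009 -81000/164009 -4 -8 S
final -4 -7 W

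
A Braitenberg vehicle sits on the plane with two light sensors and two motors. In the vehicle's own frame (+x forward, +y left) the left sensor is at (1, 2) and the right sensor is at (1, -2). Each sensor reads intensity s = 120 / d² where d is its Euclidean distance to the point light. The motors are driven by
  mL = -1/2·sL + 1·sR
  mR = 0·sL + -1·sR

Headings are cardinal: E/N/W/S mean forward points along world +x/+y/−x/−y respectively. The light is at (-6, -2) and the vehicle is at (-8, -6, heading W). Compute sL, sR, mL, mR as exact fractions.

left sensor world pos  = (-9, -8); dL² = 45
right sensor world pos = (-9, -4); dR² = 13
sL = 120/45 = 8/3
sR = 120/13 = 120/13
mL = -1/2·sL + 1·sR = 308/39
mR = 0·sL + -1·sR = -120/13

8/3 120/13 308/39 -120/13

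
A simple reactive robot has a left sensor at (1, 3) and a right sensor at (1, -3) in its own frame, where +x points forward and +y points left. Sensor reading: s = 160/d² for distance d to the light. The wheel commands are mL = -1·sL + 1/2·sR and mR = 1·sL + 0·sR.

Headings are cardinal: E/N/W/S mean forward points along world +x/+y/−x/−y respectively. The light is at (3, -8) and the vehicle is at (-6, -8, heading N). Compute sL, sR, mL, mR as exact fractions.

32/29 160/37 1136/1073 32/29

left sensor world pos  = (-9, -7); dL² = 145
right sensor world pos = (-3, -7); dR² = 37
sL = 160/145 = 32/29
sR = 160/37 = 160/37
mL = -1·sL + 1/2·sR = 1136/1073
mR = 1·sL + 0·sR = 32/29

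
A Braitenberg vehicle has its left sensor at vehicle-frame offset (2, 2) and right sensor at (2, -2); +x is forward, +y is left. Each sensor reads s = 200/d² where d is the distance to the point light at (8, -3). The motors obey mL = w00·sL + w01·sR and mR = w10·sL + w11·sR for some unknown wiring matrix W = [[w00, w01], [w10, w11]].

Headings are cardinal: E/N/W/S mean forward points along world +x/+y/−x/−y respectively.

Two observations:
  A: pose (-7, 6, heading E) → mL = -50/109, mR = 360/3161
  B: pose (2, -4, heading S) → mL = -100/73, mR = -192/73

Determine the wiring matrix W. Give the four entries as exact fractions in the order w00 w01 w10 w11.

0 -1/2 -1/2 1/2

obs A: pose=(-7,6,E) → sL=20/29, sR=100/109, mL=-50/109, mR=360/3161
obs B: pose=(2,-4,S) → sL=8, sR=200/73, mL=-100/73, mR=-192/73
sensor matrix S = [[20/29, 100/109], [8, 200/73]]; det S = -1257600/230753
solve [mL_A; mL_B] = S·[w00; w01] and [mR_A; mR_B] = S·[w10; w11]:
  w00 = 0, w01 = -1/2, w10 = -1/2, w11 = 1/2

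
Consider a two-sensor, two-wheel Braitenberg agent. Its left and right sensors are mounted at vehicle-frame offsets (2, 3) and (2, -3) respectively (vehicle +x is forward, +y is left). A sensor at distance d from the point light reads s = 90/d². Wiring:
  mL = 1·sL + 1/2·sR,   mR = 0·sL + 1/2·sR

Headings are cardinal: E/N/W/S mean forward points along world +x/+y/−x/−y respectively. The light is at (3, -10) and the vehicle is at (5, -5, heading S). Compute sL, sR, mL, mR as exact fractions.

left sensor world pos  = (8, -7); dL² = 34
right sensor world pos = (2, -7); dR² = 10
sL = 90/34 = 45/17
sR = 90/10 = 9
mL = 1·sL + 1/2·sR = 243/34
mR = 0·sL + 1/2·sR = 9/2

45/17 9 243/34 9/2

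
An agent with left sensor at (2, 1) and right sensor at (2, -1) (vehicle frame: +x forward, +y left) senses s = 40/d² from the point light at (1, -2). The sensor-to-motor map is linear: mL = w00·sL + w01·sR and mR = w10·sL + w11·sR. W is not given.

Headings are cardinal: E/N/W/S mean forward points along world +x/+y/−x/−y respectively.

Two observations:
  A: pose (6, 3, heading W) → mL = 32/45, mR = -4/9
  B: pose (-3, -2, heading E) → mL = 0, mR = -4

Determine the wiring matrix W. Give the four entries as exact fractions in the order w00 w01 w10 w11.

1 -1 0 -1/2

obs A: pose=(6,3,W) → sL=8/5, sR=8/9, mL=32/45, mR=-4/9
obs B: pose=(-3,-2,E) → sL=8, sR=8, mL=0, mR=-4
sensor matrix S = [[8/5, 8/9], [8, 8]]; det S = 256/45
solve [mL_A; mL_B] = S·[w00; w01] and [mR_A; mR_B] = S·[w10; w11]:
  w00 = 1, w01 = -1, w10 = 0, w11 = -1/2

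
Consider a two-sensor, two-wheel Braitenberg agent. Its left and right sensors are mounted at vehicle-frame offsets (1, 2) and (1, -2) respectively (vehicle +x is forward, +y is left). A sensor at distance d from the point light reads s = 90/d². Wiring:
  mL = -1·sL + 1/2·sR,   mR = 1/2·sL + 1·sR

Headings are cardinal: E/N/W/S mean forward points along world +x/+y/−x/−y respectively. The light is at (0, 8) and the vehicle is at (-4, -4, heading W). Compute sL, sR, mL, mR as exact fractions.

left sensor world pos  = (-5, -6); dL² = 221
right sensor world pos = (-5, -2); dR² = 125
sL = 90/221 = 90/221
sR = 90/125 = 18/25
mL = -1·sL + 1/2·sR = -261/5525
mR = 1/2·sL + 1·sR = 5103/5525

90/221 18/25 -261/5525 5103/5525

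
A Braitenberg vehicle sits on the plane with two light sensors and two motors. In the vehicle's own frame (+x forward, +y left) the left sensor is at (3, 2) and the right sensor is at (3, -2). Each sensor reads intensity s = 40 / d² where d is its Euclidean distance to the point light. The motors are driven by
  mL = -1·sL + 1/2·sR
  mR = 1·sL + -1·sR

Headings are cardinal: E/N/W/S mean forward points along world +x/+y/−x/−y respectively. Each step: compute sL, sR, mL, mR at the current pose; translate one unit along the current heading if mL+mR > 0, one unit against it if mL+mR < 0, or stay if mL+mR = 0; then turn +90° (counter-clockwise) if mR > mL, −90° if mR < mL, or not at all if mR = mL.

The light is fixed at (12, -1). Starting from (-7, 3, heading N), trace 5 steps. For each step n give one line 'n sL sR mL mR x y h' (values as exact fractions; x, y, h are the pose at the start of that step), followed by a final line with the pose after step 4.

0 4/49 20/169 -186/8281 -304/8281 -7 3 N
1 40/281 40/257 -4660/72217 -960/72217 -7 2 E
2 1/13 1/9 -5/234 -4/117 -8 2 N
3 8/61 40/289 -1092/17629 -128/17629 -8 1 E
4 20/277 20/193 -1090/53461 -1680/53461 -9 1 N
final -9 0 E

n=0: pose=(-7,3,N); sL=4/49, sR=20/169; mL=-186/8281, mR=-304/8281; mL+mR=-10/169 → advance -1; mR−mL=-118/8281 → turn -1·90°
n=1: pose=(-7,2,E); sL=40/281, sR=40/257; mL=-4660/72217, mR=-960/72217; mL+mR=-20/257 → advance -1; mR−mL=3700/72217 → turn +1·90°
n=2: pose=(-8,2,N); sL=1/13, sR=1/9; mL=-5/234, mR=-4/117; mL+mR=-1/18 → advance -1; mR−mL=-1/78 → turn -1·90°
n=3: pose=(-8,1,E); sL=8/61, sR=40/289; mL=-1092/17629, mR=-128/17629; mL+mR=-20/289 → advance -1; mR−mL=964/17629 → turn +1·90°
n=4: pose=(-9,1,N); sL=20/277, sR=20/193; mL=-1090/53461, mR=-1680/53461; mL+mR=-10/193 → advance -1; mR−mL=-590/53461 → turn -1·90°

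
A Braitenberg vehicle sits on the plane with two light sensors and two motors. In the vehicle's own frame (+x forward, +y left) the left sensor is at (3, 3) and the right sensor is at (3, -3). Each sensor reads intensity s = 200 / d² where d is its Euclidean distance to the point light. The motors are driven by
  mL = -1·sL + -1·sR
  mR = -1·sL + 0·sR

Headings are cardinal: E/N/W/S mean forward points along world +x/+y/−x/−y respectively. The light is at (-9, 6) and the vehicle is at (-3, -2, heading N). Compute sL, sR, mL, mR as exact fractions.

100/17 100/53 -7000/901 -100/17

left sensor world pos  = (-6, 1); dL² = 34
right sensor world pos = (0, 1); dR² = 106
sL = 200/34 = 100/17
sR = 200/106 = 100/53
mL = -1·sL + -1·sR = -7000/901
mR = -1·sL + 0·sR = -100/17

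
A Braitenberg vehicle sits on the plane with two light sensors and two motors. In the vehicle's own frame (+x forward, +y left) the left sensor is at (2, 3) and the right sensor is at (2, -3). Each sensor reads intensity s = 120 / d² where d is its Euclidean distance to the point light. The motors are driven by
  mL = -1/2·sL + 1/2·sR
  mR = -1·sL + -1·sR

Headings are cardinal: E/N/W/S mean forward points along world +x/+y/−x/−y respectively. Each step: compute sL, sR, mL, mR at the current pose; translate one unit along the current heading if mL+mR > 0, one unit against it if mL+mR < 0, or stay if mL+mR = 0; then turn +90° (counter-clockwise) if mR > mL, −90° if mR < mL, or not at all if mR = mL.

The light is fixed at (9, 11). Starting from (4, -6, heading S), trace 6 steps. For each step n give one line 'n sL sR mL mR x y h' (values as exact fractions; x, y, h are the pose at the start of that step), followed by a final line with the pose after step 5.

0 24/73 24/85 -144/6205 -3792/6205 4 -6 S
1 12/41 60/109 576/4469 -3768/4469 4 -5 W
2 24/49 120/197 576/9653 -10608/9653 5 -5 N
3 3/5 30/101 -153/1010 -453/505 5 -6 E
4 24/73 24/85 -144/6205 -3792/6205 4 -6 S
5 12/41 60/109 576/4469 -3768/4469 4 -5 W
final 5 -5 N

n=0: pose=(4,-6,S); sL=24/73, sR=24/85; mL=-144/6205, mR=-3792/6205; mL+mR=-3936/6205 → advance -1; mR−mL=-3648/6205 → turn -1·90°
n=1: pose=(4,-5,W); sL=12/41, sR=60/109; mL=576/4469, mR=-3768/4469; mL+mR=-3192/4469 → advance -1; mR−mL=-4344/4469 → turn -1·90°
n=2: pose=(5,-5,N); sL=24/49, sR=120/197; mL=576/9653, mR=-10608/9653; mL+mR=-10032/9653 → advance -1; mR−mL=-11184/9653 → turn -1·90°
n=3: pose=(5,-6,E); sL=3/5, sR=30/101; mL=-153/1010, mR=-453/505; mL+mR=-1059/1010 → advance -1; mR−mL=-753/1010 → turn -1·90°
n=4: pose=(4,-6,S); sL=24/73, sR=24/85; mL=-144/6205, mR=-3792/6205; mL+mR=-3936/6205 → advance -1; mR−mL=-3648/6205 → turn -1·90°
n=5: pose=(4,-5,W); sL=12/41, sR=60/109; mL=576/4469, mR=-3768/4469; mL+mR=-3192/4469 → advance -1; mR−mL=-4344/4469 → turn -1·90°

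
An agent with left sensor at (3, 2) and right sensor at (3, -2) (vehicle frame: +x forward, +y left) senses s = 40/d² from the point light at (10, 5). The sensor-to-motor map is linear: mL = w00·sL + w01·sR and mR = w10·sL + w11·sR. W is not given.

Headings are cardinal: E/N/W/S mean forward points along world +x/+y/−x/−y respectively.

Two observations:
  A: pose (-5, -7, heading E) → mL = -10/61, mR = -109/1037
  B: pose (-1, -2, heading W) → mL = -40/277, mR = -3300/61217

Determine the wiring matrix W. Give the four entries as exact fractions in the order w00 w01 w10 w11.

-1 0 -1 1/2

obs A: pose=(-5,-7,E) → sL=10/61, sR=2/17, mL=-10/61, mR=-109/1037
obs B: pose=(-1,-2,W) → sL=40/277, sR=40/221, mL=-40/277, mR=-3300/61217
sensor matrix S = [[10/61, 2/17], [40/277, 40/221]]; det S = 47360/3734237
solve [mL_A; mL_B] = S·[w00; w01] and [mR_A; mR_B] = S·[w10; w11]:
  w00 = -1, w01 = 0, w10 = -1, w11 = 1/2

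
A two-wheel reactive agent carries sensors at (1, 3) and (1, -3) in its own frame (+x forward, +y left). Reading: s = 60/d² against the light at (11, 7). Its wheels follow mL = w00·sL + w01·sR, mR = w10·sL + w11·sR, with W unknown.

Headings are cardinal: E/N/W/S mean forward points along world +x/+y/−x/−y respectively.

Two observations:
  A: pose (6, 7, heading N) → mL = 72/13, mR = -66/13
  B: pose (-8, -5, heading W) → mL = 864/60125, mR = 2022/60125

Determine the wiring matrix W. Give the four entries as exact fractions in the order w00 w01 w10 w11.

obs A: pose=(6,7,N) → sL=12/13, sR=12, mL=72/13, mR=-66/13
obs B: pose=(-8,-5,W) → sL=12/125, sR=60/481, mL=864/60125, mR=2022/60125
sensor matrix S = [[12/13, 12], [12/125, 60/481]]; det S = -810432/781625
solve [mL_A; mL_B] = S·[w00; w01] and [mR_A; mR_B] = S·[w10; w11]:
  w00 = -1/2, w01 = 1/2, w10 = 1, w11 = -1/2

-1/2 1/2 1 -1/2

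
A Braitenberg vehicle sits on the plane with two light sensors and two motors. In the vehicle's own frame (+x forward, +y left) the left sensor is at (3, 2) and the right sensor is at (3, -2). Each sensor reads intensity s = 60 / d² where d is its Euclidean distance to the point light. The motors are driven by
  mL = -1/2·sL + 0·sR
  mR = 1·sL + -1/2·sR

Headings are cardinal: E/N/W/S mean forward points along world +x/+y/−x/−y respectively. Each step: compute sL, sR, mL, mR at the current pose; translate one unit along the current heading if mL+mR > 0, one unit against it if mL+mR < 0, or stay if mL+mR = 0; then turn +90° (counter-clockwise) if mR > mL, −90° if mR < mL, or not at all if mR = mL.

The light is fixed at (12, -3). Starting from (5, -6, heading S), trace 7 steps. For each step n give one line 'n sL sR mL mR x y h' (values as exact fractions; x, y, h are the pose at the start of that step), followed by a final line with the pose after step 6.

0 60/61 20/39 -30/61 1730/2379 5 -6 S
1 3 15/13 -3/2 63/26 5 -7 E
2 12/13 60/17 -6/13 -186/221 6 -7 N
3 10/3 30/29 -5/3 245/87 6 -8 E
4 60/53 60/13 -30/53 -810/689 7 -8 N
5 3 15/17 -3/2 87/34 7 -9 E
6 4/3 60/13 -2/3 -38/39 8 -9 N
final 8 -10 E

n=0: pose=(5,-6,S); sL=60/61, sR=20/39; mL=-30/61, mR=1730/2379; mL+mR=560/2379 → advance +1; mR−mL=2900/2379 → turn +1·90°
n=1: pose=(5,-7,E); sL=3, sR=15/13; mL=-3/2, mR=63/26; mL+mR=12/13 → advance +1; mR−mL=51/13 → turn +1·90°
n=2: pose=(6,-7,N); sL=12/13, sR=60/17; mL=-6/13, mR=-186/221; mL+mR=-288/221 → advance -1; mR−mL=-84/221 → turn -1·90°
n=3: pose=(6,-8,E); sL=10/3, sR=30/29; mL=-5/3, mR=245/87; mL+mR=100/87 → advance +1; mR−mL=130/29 → turn +1·90°
n=4: pose=(7,-8,N); sL=60/53, sR=60/13; mL=-30/53, mR=-810/689; mL+mR=-1200/689 → advance -1; mR−mL=-420/689 → turn -1·90°
n=5: pose=(7,-9,E); sL=3, sR=15/17; mL=-3/2, mR=87/34; mL+mR=18/17 → advance +1; mR−mL=69/17 → turn +1·90°
n=6: pose=(8,-9,N); sL=4/3, sR=60/13; mL=-2/3, mR=-38/39; mL+mR=-64/39 → advance -1; mR−mL=-4/13 → turn -1·90°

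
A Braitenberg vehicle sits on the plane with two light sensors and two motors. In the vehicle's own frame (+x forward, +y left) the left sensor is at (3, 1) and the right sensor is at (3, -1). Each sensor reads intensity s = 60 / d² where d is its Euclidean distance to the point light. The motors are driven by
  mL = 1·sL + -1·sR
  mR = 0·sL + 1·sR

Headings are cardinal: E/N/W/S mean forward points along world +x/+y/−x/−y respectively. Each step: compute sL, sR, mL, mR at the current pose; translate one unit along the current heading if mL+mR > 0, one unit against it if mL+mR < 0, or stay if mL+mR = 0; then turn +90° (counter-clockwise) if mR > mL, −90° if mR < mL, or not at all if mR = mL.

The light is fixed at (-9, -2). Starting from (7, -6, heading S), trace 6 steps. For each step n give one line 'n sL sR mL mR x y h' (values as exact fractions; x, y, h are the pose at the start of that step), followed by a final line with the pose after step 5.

0 30/169 30/137 -960/23153 30/137 7 -6 S
1 60/377 60/397 1200/149669 60/397 7 -7 E
2 3/13 15/82 51/1066 15/82 8 -7 N
3 60/221 12/41 -192/9061 12/41 8 -6 W
4 30/169 30/137 -960/23153 30/137 7 -6 S
5 60/377 60/397 1200/149669 60/397 7 -7 E
final 8 -7 N

n=0: pose=(7,-6,S); sL=30/169, sR=30/137; mL=-960/23153, mR=30/137; mL+mR=30/169 → advance +1; mR−mL=6030/23153 → turn +1·90°
n=1: pose=(7,-7,E); sL=60/377, sR=60/397; mL=1200/149669, mR=60/397; mL+mR=60/377 → advance +1; mR−mL=21420/149669 → turn +1·90°
n=2: pose=(8,-7,N); sL=3/13, sR=15/82; mL=51/1066, mR=15/82; mL+mR=3/13 → advance +1; mR−mL=72/533 → turn +1·90°
n=3: pose=(8,-6,W); sL=60/221, sR=12/41; mL=-192/9061, mR=12/41; mL+mR=60/221 → advance +1; mR−mL=2844/9061 → turn +1·90°
n=4: pose=(7,-6,S); sL=30/169, sR=30/137; mL=-960/23153, mR=30/137; mL+mR=30/169 → advance +1; mR−mL=6030/23153 → turn +1·90°
n=5: pose=(7,-7,E); sL=60/377, sR=60/397; mL=1200/149669, mR=60/397; mL+mR=60/377 → advance +1; mR−mL=21420/149669 → turn +1·90°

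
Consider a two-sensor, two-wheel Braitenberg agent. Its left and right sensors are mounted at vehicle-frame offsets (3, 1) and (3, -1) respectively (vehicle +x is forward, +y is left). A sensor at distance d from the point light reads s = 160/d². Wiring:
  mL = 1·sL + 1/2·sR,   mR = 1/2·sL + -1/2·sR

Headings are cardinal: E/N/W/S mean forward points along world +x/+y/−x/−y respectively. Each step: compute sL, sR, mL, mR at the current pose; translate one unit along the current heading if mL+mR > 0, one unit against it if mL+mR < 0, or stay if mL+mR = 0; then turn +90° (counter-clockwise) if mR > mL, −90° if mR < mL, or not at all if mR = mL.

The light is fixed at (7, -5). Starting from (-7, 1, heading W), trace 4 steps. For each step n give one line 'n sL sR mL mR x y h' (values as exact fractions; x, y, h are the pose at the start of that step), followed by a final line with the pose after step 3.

0 80/157 80/169 19800/26533 480/26533 -7 1 W
1 160/337 160/277 71280/93349 -4800/93349 -8 1 N
2 10/13 8/9 142/117 -7/117 -8 2 E
3 32/37 160/241 10672/8917 896/8917 -7 2 S
final -7 1 W

n=0: pose=(-7,1,W); sL=80/157, sR=80/169; mL=19800/26533, mR=480/26533; mL+mR=120/157 → advance +1; mR−mL=-19320/26533 → turn -1·90°
n=1: pose=(-8,1,N); sL=160/337, sR=160/277; mL=71280/93349, mR=-4800/93349; mL+mR=240/337 → advance +1; mR−mL=-76080/93349 → turn -1·90°
n=2: pose=(-8,2,E); sL=10/13, sR=8/9; mL=142/117, mR=-7/117; mL+mR=15/13 → advance +1; mR−mL=-149/117 → turn -1·90°
n=3: pose=(-7,2,S); sL=32/37, sR=160/241; mL=10672/8917, mR=896/8917; mL+mR=48/37 → advance +1; mR−mL=-9776/8917 → turn -1·90°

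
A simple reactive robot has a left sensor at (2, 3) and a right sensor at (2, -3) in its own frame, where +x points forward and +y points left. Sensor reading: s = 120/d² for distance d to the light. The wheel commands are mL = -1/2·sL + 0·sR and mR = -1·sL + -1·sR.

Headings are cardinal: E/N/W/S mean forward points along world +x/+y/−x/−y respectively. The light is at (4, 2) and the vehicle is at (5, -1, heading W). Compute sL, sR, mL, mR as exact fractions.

left sensor world pos  = (3, -4); dL² = 37
right sensor world pos = (3, 2); dR² = 1
sL = 120/37 = 120/37
sR = 120/1 = 120
mL = -1/2·sL + 0·sR = -60/37
mR = -1·sL + -1·sR = -4560/37

120/37 120 -60/37 -4560/37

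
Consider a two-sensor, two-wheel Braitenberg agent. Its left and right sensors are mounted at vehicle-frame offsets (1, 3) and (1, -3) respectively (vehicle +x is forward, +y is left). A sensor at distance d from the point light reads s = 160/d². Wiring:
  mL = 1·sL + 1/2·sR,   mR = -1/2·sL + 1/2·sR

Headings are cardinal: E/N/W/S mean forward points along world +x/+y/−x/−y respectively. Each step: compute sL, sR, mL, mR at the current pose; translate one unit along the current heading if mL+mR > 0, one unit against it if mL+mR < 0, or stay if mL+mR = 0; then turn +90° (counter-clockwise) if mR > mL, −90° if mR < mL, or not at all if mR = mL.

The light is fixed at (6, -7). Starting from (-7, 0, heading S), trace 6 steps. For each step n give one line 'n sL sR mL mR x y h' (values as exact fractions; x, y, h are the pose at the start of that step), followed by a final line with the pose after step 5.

0 20/17 40/73 1800/1241 -390/1241 -7 0 S
1 32/41 160/277 12144/11357 -1152/11357 -7 -1 W
2 80/169 16/17 2712/2873 672/2873 -8 -1 N
3 160/269 32/37 10224/9953 1344/9953 -8 0 E
4 20/17 40/73 1800/1241 -390/1241 -7 0 S
5 32/41 160/277 12144/11357 -1152/11357 -7 -1 W
final -8 -1 N

n=0: pose=(-7,0,S); sL=20/17, sR=40/73; mL=1800/1241, mR=-390/1241; mL+mR=1410/1241 → advance +1; mR−mL=-30/17 → turn -1·90°
n=1: pose=(-7,-1,W); sL=32/41, sR=160/277; mL=12144/11357, mR=-1152/11357; mL+mR=10992/11357 → advance +1; mR−mL=-48/41 → turn -1·90°
n=2: pose=(-8,-1,N); sL=80/169, sR=16/17; mL=2712/2873, mR=672/2873; mL+mR=3384/2873 → advance +1; mR−mL=-120/169 → turn -1·90°
n=3: pose=(-8,0,E); sL=160/269, sR=32/37; mL=10224/9953, mR=1344/9953; mL+mR=11568/9953 → advance +1; mR−mL=-240/269 → turn -1·90°
n=4: pose=(-7,0,S); sL=20/17, sR=40/73; mL=1800/1241, mR=-390/1241; mL+mR=1410/1241 → advance +1; mR−mL=-30/17 → turn -1·90°
n=5: pose=(-7,-1,W); sL=32/41, sR=160/277; mL=12144/11357, mR=-1152/11357; mL+mR=10992/11357 → advance +1; mR−mL=-48/41 → turn -1·90°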